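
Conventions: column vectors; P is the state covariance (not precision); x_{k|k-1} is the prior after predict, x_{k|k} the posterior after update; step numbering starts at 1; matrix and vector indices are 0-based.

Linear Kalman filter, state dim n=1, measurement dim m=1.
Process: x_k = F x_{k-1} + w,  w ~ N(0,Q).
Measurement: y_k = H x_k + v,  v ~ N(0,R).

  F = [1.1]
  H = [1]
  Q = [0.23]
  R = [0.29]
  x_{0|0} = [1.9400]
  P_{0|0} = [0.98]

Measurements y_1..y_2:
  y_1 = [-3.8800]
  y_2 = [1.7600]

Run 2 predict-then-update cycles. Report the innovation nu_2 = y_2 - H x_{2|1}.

innov = [4.9033]

step 1: x^-=[2.1340]  P^-=[1.4158]  S=[1.7058]  K=[0.8300]  nu=[-6.0140]  x^+=[-2.8576]  P^+=[0.2407]
step 2: x^-=[-3.1433]  P^-=[0.5212]  S=[0.8112]  K=[0.6425]  nu=[4.9033]  x^+=[0.0072]  P^+=[0.1863]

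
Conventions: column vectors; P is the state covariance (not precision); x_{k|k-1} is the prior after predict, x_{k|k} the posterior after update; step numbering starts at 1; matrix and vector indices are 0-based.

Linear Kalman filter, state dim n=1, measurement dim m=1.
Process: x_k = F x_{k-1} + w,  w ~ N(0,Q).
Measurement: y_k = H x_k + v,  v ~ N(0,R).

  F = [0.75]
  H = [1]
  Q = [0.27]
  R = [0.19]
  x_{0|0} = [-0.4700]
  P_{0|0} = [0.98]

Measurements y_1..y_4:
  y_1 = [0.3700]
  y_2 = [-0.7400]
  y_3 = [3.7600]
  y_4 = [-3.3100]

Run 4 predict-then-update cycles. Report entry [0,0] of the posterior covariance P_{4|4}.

P_post[0,0] = 0.1217

step 1: x^-=[-0.3525]  P^-=[0.8213]  S=[1.0112]  K=[0.8121]  nu=[0.7225]  x^+=[0.2343]  P^+=[0.1543]
step 2: x^-=[0.1757]  P^-=[0.3568]  S=[0.5468]  K=[0.6525]  nu=[-0.9157]  x^+=[-0.4218]  P^+=[0.1240]
step 3: x^-=[-0.3164]  P^-=[0.3397]  S=[0.5297]  K=[0.6413]  nu=[4.0764]  x^+=[2.2979]  P^+=[0.1219]
step 4: x^-=[1.7235]  P^-=[0.3385]  S=[0.5285]  K=[0.6405]  nu=[-5.0335]  x^+=[-1.5006]  P^+=[0.1217]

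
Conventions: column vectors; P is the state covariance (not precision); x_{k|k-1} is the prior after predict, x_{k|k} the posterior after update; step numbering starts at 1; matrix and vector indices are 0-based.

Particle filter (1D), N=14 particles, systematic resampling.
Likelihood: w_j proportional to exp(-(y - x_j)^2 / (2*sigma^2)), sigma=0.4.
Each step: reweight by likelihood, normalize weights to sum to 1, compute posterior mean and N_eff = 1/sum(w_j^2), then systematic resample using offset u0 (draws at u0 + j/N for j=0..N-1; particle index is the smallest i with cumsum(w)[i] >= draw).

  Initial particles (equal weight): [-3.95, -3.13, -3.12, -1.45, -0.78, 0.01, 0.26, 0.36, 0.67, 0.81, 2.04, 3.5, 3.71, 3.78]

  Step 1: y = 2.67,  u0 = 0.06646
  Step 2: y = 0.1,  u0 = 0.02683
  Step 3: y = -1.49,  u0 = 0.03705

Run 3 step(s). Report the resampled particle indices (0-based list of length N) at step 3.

resampled_idx = [0, 1, 2, 3, 4, 5, 6, 7, 8, 9, 10, 11, 12, 13]

step 1: w=[0.0000, 0.0000, 0.0000, 0.0000, 0.0000, 0.0000, 0.0000, 0.0000, 0.0000, 0.0000, 0.6278, 0.2521, 0.0739, 0.0462]  mean=2.6117  Neff=2.1492  idx=[10, 10, 10, 10, 10, 10, 10, 10, 11, 11, 11, 11, 12, 13]
step 2: w=[0.1250, 0.1250, 0.1250, 0.1250, 0.1250, 0.1250, 0.1250, 0.1250, 0.0000, 0.0000, 0.0000, 0.0000, 0.0000, 0.0000]  mean=2.0400  Neff=8.0000  idx=[0, 0, 1, 1, 2, 3, 3, 4, 4, 5, 5, 6, 7, 7]
step 3: w=[0.0714, 0.0714, 0.0714, 0.0714, 0.0714, 0.0714, 0.0714, 0.0714, 0.0714, 0.0714, 0.0714, 0.0714, 0.0714, 0.0714]  mean=2.0400  Neff=14.0000  idx=[0, 1, 2, 3, 4, 5, 6, 7, 8, 9, 10, 11, 12, 13]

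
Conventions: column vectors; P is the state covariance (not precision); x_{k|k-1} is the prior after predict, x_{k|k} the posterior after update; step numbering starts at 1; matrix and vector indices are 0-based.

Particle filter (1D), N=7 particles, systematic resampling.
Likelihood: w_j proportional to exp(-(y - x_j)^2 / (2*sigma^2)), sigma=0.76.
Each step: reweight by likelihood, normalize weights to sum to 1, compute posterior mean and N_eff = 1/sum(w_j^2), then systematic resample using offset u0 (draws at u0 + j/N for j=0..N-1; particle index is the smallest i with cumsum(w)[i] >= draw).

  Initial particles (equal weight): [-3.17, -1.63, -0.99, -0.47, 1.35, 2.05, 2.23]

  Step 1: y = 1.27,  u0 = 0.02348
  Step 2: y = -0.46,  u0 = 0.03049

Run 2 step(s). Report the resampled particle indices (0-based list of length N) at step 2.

resampled_idx = [0, 0, 0, 0, 0, 0, 1]

step 1: w=[0.0000, 0.0003, 0.0057, 0.0343, 0.4689, 0.2785, 0.2123]  mean=1.6551  Neff=2.9094  idx=[3, 4, 4, 4, 5, 5, 6]
step 2: w=[0.8428, 0.0494, 0.0494, 0.0494, 0.0036, 0.0036, 0.0016]  mean=-0.1775  Neff=1.3933  idx=[0, 0, 0, 0, 0, 0, 1]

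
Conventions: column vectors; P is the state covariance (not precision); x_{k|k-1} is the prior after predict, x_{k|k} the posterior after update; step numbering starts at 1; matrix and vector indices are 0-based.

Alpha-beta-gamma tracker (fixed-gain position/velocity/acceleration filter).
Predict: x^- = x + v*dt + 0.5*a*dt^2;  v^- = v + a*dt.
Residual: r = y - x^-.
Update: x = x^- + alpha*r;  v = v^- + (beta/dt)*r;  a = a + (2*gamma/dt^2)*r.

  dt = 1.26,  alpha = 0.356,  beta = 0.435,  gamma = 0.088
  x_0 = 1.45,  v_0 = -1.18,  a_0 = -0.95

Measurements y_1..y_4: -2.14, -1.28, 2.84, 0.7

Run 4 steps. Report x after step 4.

step 1: x_pred=-0.7909  r=-1.3491  x^+=-1.2712  v^+=-2.8428  a^+=-1.0996
step 2: x_pred=-5.7259  r=4.4459  x^+=-4.1432  v^+=-2.6933  a^+=-0.6067
step 3: x_pred=-8.0183  r=10.8583  x^+=-4.1528  v^+=0.2910  a^+=0.5971
step 4: x_pred=-3.3122  r=4.0122  x^+=-1.8839  v^+=2.4284  a^+=1.0418

x_post = -1.8839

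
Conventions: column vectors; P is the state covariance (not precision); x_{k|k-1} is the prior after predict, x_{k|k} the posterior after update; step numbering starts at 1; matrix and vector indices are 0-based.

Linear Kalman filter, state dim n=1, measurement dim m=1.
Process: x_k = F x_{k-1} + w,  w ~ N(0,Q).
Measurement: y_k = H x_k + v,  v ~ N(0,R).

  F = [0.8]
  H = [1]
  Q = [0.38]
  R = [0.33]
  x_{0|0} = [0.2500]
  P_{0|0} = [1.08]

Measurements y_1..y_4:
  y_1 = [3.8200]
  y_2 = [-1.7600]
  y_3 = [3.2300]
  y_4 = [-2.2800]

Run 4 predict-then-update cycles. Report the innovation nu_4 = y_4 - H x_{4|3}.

step 1: x^-=[0.2000]  P^-=[1.0712]  S=[1.4012]  K=[0.7645]  nu=[3.6200]  x^+=[2.9674]  P^+=[0.2523]
step 2: x^-=[2.3740]  P^-=[0.5415]  S=[0.8715]  K=[0.6213]  nu=[-4.1340]  x^+=[-0.1946]  P^+=[0.2050]
step 3: x^-=[-0.1557]  P^-=[0.5112]  S=[0.8412]  K=[0.6077]  nu=[3.3857]  x^+=[1.9019]  P^+=[0.2005]
step 4: x^-=[1.5215]  P^-=[0.5083]  S=[0.8383]  K=[0.6064]  nu=[-3.8015]  x^+=[-0.7836]  P^+=[0.2001]

innov = [-3.8015]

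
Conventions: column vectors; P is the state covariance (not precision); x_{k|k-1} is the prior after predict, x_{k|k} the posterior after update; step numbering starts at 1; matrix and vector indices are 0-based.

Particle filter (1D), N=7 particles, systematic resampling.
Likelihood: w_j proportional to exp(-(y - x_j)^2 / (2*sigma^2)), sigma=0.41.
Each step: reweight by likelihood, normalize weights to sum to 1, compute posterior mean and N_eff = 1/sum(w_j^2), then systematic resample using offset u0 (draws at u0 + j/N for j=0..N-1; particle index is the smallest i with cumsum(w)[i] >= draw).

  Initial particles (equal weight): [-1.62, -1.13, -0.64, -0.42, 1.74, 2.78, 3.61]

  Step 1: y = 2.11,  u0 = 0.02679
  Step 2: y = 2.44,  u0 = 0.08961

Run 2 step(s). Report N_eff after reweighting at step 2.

N_eff = 5.2234

step 1: w=[0.0000, 0.0000, 0.0000, 0.0000, 0.7157, 0.2829, 0.0013]  mean=2.0368  Neff=1.6883  idx=[4, 4, 4, 4, 4, 5, 5]
step 2: w=[0.0902, 0.0902, 0.0902, 0.0902, 0.0902, 0.2746, 0.2746]  mean=2.3111  Neff=5.2234  idx=[0, 2, 4, 5, 5, 6, 6]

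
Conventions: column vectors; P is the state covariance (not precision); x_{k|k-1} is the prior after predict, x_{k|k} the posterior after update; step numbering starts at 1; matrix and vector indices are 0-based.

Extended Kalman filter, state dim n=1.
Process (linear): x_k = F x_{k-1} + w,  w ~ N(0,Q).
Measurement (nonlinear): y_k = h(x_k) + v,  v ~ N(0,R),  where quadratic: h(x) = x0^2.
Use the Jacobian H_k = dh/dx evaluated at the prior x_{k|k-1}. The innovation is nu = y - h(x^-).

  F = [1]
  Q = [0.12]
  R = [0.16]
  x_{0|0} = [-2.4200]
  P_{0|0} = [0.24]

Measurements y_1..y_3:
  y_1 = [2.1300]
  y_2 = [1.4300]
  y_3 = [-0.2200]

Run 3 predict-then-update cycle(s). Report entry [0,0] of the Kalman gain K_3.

K[0,0] = -0.3260

step 1: x^-=[-2.4200]  P^-=[0.3600]  H_jac=[-4.8400]  S=[8.5932]  K=[-0.2028]  nu=[-3.7264]  x^+=[-1.6644]  P^+=[0.0067]
step 2: x^-=[-1.6644]  P^-=[0.1267]  H_jac=[-3.3288]  S=[1.5640]  K=[-0.2697]  nu=[-1.3403]  x^+=[-1.3030]  P^+=[0.0130]
step 3: x^-=[-1.3030]  P^-=[0.1330]  H_jac=[-2.6060]  S=[1.0629]  K=[-0.3260]  nu=[-1.9178]  x^+=[-0.6778]  P^+=[0.0200]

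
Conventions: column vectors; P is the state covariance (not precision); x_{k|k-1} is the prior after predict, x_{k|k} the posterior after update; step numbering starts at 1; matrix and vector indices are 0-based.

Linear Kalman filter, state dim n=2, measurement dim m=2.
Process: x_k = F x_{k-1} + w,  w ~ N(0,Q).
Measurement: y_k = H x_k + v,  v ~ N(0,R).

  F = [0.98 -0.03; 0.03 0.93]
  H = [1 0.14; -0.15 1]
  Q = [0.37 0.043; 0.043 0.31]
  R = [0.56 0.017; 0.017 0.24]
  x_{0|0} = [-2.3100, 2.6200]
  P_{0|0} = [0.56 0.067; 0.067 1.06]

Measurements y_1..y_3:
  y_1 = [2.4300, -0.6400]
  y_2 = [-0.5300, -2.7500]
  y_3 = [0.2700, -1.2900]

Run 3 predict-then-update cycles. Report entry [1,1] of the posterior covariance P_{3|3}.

P_post[1,1] = 0.1599

step 1: x^-=[-2.3424, 2.3673]  P^-=[0.9048 0.0909; 0.0909 1.2310]  S=[1.5144 0.1426; 0.1426 1.4641]  K=[0.6144 -0.0905; 0.0964 0.8221]  nu=[4.4410, -3.3587]  x^+=[0.6900, 0.0343]  P^+=[0.3370 0.0393; 0.0393 0.2048]
step 2: x^-=[0.6752, 0.0526]  P^-=[0.6916 0.0830; 0.0830 0.4897]  S=[1.2844 0.0630; 0.0630 0.7203]  K=[0.5513 -0.0771; 0.0858 0.6550]  nu=[-1.2125, -2.7013]  x^+=[0.2150, -1.8208]  P^+=[0.3023 0.0362; 0.0362 0.1641]
step 3: x^-=[0.2653, -1.6869]  P^-=[0.6584 0.0803; 0.0803 0.4542]  S=[1.2498 0.0604; 0.0604 0.6849]  K=[0.5394 -0.0746; 0.0843 0.6381]  nu=[0.2409, 0.4367]  x^+=[0.3627, -1.3879]  P^+=[0.2958 0.0356; 0.0356 0.1599]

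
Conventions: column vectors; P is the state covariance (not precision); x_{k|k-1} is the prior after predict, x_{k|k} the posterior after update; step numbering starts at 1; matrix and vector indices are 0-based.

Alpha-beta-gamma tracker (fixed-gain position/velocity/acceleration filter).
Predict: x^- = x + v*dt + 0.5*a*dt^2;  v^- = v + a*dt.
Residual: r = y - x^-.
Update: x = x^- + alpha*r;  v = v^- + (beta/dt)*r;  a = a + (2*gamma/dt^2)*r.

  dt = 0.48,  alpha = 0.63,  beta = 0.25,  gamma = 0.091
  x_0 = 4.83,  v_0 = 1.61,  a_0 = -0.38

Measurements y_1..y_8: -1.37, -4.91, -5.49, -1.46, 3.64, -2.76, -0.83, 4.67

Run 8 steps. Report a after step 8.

step 1: x_pred=5.5590  r=-6.9290  x^+=1.1937  v^+=-2.1813  a^+=-5.8534
step 2: x_pred=-0.5276  r=-4.3824  x^+=-3.2885  v^+=-7.2734  a^+=-9.3153
step 3: x_pred=-7.8529  r=2.3629  x^+=-6.3643  v^+=-10.5141  a^+=-7.4487
step 4: x_pred=-12.2691  r=10.8091  x^+=-5.4594  v^+=-8.4597  a^+=1.0897
step 5: x_pred=-9.3945  r=13.0345  x^+=-1.1828  v^+=-1.1479  a^+=11.3861
step 6: x_pred=-0.4221  r=-2.3379  x^+=-1.8950  v^+=3.0998  a^+=9.5393
step 7: x_pred=0.6918  r=-1.5218  x^+=-0.2669  v^+=6.8860  a^+=8.3371
step 8: x_pred=3.9988  r=0.6712  x^+=4.4217  v^+=11.2374  a^+=8.8673

a_post = 8.8673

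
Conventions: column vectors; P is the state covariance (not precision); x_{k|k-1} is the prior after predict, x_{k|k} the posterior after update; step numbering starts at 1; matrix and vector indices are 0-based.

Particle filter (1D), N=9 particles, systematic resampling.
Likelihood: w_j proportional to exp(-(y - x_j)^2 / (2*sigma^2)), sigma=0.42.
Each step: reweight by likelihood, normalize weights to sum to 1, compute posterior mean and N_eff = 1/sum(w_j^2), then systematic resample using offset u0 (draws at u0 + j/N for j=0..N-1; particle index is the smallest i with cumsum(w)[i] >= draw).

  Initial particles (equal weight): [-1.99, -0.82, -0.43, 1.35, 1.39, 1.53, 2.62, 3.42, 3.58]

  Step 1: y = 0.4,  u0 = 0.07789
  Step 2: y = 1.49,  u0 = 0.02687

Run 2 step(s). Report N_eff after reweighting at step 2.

N_eff = 4.9984

step 1: w=[0.0000, 0.0456, 0.4393, 0.2398, 0.1924, 0.0830, 0.0000, 0.0000, 0.0000]  mean=0.4919  Neff=3.3734  idx=[2, 2, 2, 2, 3, 3, 4, 4, 5]
step 2: w=[0.0000, 0.0000, 0.0000, 0.0000, 0.1958, 0.1958, 0.2012, 0.2012, 0.2060]  mean=1.4031  Neff=4.9984  idx=[4, 4, 5, 5, 6, 6, 7, 8, 8]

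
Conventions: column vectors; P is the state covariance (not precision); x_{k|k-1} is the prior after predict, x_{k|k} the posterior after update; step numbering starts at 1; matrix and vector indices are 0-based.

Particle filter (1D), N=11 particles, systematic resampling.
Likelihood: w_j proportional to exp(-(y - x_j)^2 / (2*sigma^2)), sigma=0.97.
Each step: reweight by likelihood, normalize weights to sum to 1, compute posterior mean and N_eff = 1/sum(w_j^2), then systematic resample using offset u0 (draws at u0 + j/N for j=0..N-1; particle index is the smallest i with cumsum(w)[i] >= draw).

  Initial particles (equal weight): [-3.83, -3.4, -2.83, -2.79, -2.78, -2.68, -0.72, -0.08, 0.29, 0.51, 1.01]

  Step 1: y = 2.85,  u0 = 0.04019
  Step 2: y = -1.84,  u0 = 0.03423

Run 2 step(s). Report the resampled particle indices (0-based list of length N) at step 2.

step 1: w=[0.0000, 0.0000, 0.0000, 0.0000, 0.0000, 0.0000, 0.0044, 0.0398, 0.1172, 0.2078, 0.6309]  mean=0.7708  Neff=2.1905  idx=[7, 8, 9, 9, 10, 10, 10, 10, 10, 10, 10]
step 2: w=[0.3998, 0.1861, 0.1102, 0.1102, 0.0277, 0.0277, 0.0277, 0.0277, 0.0277, 0.0277, 0.0277]  mean=0.3301  Neff=4.4623  idx=[0, 0, 0, 0, 0, 1, 1, 2, 3, 5, 8]

resampled_idx = [0, 0, 0, 0, 0, 1, 1, 2, 3, 5, 8]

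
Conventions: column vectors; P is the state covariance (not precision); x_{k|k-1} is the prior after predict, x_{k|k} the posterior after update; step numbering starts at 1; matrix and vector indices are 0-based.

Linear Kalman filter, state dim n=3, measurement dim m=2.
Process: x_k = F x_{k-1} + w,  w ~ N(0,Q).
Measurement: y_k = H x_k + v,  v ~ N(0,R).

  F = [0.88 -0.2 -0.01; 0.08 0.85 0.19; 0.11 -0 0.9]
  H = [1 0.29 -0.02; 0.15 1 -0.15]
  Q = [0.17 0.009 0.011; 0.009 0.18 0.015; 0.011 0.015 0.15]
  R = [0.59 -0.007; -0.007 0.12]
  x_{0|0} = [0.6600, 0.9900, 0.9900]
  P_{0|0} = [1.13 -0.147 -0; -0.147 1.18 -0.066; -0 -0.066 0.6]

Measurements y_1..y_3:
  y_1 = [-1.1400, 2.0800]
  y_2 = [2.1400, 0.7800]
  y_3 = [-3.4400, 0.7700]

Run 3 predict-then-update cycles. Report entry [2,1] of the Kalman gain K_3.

K[2,1] = 0.2966

step 1: x^-=[0.3729, 1.0824, 0.9636]  P^-=[1.1438 -0.2177 0.1301; -0.2177 1.0201 0.0633; 0.1301 0.0633 0.6497]  S=[1.6876 0.2112; 0.2112 1.0903]  K=[0.6624 -0.1886; -0.0684 0.9102; 0.0840 -0.0297]  nu=[-1.8075, 1.0862]  x^+=[-1.0292, 2.1947, 0.7796]  P^+=[0.4173 -0.0842 0.0376; -0.0842 0.1352 0.0859; 0.0376 0.0859 0.6379]
step 2: x^-=[-1.3525, 1.9313, 0.5884]  P^-=[0.5280 -0.0452 0.0618; -0.0452 0.3208 0.1891; 0.0618 0.1891 0.6792]  S=[1.1143 0.0986; 0.0986 0.3949]  K=[0.4657 -0.0537; -0.0251 0.7297; 0.0724 0.2262]  nu=[2.9442, -0.8601]  x^+=[0.0648, 1.2299, 0.6071]  P^+=[0.2901 -0.0504 0.0190; -0.0504 0.1135 0.1213; 0.0190 0.1213 0.6499]
step 3: x^-=[-0.1951, 1.1660, 0.5536]  P^-=[0.4172 -0.0305 0.0275; -0.0305 0.3202 0.2185; 0.0275 0.2185 0.6837]  S=[1.0131 0.1006; 0.1006 0.3890]  K=[0.4058 -0.0330; -0.0153 0.7310; 0.0468 0.2966]  nu=[-3.5720, -0.2837]  x^+=[-1.6352, 1.0133, 0.3023]  P^+=[0.2526 -0.0447 0.0002; -0.0447 0.1143 0.1319; 0.0002 0.1319 0.6444]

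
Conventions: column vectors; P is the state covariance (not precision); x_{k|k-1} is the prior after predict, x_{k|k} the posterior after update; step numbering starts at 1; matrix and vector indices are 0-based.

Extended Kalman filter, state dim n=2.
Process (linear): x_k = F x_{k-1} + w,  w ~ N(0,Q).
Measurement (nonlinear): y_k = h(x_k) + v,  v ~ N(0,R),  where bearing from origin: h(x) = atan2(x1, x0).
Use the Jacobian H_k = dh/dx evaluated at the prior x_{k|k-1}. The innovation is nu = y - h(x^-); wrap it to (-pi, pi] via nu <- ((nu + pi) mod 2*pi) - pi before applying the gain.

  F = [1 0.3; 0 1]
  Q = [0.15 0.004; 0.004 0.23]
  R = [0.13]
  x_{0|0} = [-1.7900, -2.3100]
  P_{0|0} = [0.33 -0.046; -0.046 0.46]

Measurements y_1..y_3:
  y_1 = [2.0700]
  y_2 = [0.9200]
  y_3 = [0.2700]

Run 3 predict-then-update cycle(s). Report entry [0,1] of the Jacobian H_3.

H_jac[0,1] = -0.2683

step 1: x^-=[-2.4830, -2.3100]  P^-=[0.4938 0.0960; 0.0960 0.6900]  H_jac=[0.2008 -0.2159]  S=[0.1738]  K=[0.4515; -0.7464]  nu=[-1.8209]  x^+=[-3.3052, -0.9510]  P^+=[0.4584 0.1546; 0.1546 0.5932]
step 2: x^-=[-3.5905, -0.9510]  P^-=[0.7545 0.3365; 0.3365 0.8232]  H_jac=[0.0689 -0.2603]  S=[0.1773]  K=[-0.2007; -1.0777]  nu=[-2.4805]  x^+=[-3.0927, 1.7224]  P^+=[0.7474 0.2982; 0.2982 0.6173]
step 3: x^-=[-2.5760, 1.7224]  P^-=[1.1318 0.4874; 0.4874 0.8473]  H_jac=[-0.1794 -0.2683]  S=[0.2743]  K=[-1.2168; -1.1474]  nu=[-2.2822]  x^+=[0.2010, 4.3410]  P^+=[0.7257 0.1044; 0.1044 0.4862]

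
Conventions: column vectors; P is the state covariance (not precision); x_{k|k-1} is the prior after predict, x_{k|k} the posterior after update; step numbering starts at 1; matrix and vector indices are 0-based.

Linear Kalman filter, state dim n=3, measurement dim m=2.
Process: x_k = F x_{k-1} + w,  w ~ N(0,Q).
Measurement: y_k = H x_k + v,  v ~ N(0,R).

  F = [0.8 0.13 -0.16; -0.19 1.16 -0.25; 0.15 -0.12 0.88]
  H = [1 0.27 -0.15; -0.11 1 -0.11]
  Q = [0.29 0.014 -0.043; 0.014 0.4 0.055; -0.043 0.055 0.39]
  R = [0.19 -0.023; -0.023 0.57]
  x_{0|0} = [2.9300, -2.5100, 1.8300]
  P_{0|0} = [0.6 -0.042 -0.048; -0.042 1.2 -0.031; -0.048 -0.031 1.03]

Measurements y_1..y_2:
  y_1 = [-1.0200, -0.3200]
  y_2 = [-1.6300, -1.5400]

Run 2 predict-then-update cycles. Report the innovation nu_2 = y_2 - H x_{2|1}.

step 1: x^-=[1.7249, -3.9258, 2.3511]  P^-=[0.7255 0.1219 -0.1683; 0.1219 2.1327 -0.3868; -0.1683 -0.3868 1.2138]  S=[1.2459 0.6966; 0.6966 2.7803]  K=[0.7172 -0.1579; 0.1999 0.7275; -0.3072 -0.1035]  nu=[-1.3323, 4.0542]  x^+=[0.1292, -1.2428, 2.3407]  P^+=[0.1730 -0.0788 0.0787; -0.0788 0.4090 0.0692; 0.0787 0.0692 1.0222]
step 2: x^-=[-0.4327, -2.0514, 2.2283]  P^-=[0.3944 -0.0093 -0.1038; -0.0093 1.0226 -0.1907; -0.1038 -0.1907 1.2003]  S=[0.7275 0.2644; 0.2644 1.6534]  K=[0.6043 -0.1216; 0.1872 0.6018; -0.4167 -0.1216]  nu=[-0.3092, 0.7089]  x^+=[-0.7057, -1.6826, 2.2709]  P^+=[0.1432 -0.0608 0.0610; -0.0608 0.3386 0.0595; 0.0610 0.0595 1.0227]

innov = [-0.3092, 0.7089]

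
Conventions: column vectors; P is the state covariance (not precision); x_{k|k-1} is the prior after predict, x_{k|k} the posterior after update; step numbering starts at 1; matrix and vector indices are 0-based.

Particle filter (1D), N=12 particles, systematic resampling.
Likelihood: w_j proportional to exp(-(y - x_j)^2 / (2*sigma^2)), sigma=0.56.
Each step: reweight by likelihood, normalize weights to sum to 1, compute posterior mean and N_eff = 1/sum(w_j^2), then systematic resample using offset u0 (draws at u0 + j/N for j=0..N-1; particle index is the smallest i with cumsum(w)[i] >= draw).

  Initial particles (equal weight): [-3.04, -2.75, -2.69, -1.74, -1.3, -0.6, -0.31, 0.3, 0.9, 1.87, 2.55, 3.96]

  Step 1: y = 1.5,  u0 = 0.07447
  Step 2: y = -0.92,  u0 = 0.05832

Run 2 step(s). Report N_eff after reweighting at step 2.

step 1: w=[0.0000, 0.0000, 0.0000, 0.0000, 0.0000, 0.0005, 0.0033, 0.0611, 0.3421, 0.4882, 0.1047, 0.0000]  mean=1.5050  Neff=2.7020  idx=[8, 8, 8, 8, 9, 9, 9, 9, 9, 9, 10, 10]
step 2: w=[0.2497, 0.2497, 0.2497, 0.2497, 0.0002, 0.0002, 0.0002, 0.0002, 0.0002, 0.0002, 0.0000, 0.0000]  mean=0.9012  Neff=4.0096  idx=[0, 0, 0, 1, 1, 1, 2, 2, 2, 3, 3, 3]

N_eff = 4.0096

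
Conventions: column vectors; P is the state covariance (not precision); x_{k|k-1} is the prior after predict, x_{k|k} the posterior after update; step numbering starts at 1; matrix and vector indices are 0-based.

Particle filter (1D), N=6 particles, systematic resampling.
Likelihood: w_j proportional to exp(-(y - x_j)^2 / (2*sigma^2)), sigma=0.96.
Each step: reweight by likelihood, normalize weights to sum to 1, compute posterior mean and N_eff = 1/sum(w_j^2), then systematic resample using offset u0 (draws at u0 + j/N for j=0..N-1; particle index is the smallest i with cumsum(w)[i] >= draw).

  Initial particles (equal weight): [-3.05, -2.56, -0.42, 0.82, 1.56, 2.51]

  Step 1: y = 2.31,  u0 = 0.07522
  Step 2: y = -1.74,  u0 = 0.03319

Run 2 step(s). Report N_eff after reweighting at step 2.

N_eff = 1.4051

step 1: w=[0.0000, 0.0000, 0.0086, 0.1475, 0.3625, 0.4813]  mean=1.8910  Neff=2.5977  idx=[3, 4, 4, 5, 5, 5]
step 2: w=[0.8361, 0.0795, 0.0795, 0.0016, 0.0016, 0.0016]  mean=0.9459  Neff=1.4051  idx=[0, 0, 0, 0, 0, 1]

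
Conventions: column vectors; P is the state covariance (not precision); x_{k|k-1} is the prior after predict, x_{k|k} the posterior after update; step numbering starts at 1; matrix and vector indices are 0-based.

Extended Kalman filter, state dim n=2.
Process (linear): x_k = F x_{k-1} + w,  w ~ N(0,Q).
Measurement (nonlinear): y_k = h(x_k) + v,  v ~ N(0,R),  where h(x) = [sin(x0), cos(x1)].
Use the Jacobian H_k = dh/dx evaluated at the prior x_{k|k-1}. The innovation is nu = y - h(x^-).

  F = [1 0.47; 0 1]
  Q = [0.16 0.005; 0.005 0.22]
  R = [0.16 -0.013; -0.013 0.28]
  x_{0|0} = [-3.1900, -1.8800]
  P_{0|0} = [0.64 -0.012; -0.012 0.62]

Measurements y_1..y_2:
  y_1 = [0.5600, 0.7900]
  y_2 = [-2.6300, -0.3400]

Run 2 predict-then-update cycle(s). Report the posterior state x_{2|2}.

x_post = [-1.1845, -1.2490]

step 1: x^-=[-4.0736, -1.8800]  P^-=[0.9257 0.2844; 0.2844 0.8400]  H_jac=[-0.5962 0.0000; 0.0000 0.9526]  S=[0.4891 -0.1745; -0.1745 1.0422]  K=[-1.1016 0.0755; -0.0774 0.7548]  nu=[-0.2428, 1.0943]  x^+=[-3.7235, -1.0352]  P^+=[0.2973 0.0372; 0.0372 0.2229]
step 2: x^-=[-4.2101, -1.0352]  P^-=[0.5415 0.1470; 0.1470 0.4429]  H_jac=[-0.4814 0.0000; 0.0000 0.8600]  S=[0.2855 -0.0739; -0.0739 0.6076]  K=[-0.8872 0.1002; -0.0885 0.6162]  nu=[-3.5065, -0.8503]  x^+=[-1.1845, -1.2490]  P^+=[0.2975 0.0460; 0.0460 0.2020]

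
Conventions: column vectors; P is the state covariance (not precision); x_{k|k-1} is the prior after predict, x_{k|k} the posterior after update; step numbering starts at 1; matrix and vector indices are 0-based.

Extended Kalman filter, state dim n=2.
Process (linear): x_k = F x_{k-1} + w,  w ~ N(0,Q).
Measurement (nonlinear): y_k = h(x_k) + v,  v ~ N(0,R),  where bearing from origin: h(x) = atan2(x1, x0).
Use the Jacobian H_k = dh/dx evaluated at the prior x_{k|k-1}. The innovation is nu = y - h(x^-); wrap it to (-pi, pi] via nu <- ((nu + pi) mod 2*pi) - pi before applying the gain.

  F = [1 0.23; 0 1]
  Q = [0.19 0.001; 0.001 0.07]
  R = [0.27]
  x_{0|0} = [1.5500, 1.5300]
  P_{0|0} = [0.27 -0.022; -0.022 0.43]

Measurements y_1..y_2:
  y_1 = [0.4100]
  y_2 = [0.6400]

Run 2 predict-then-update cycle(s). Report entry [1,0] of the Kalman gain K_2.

K[1,0] = 0.3696

step 1: x^-=[1.9019, 1.5300]  P^-=[0.4726 0.0779; 0.0779 0.5000]  H_jac=[-0.2568 0.3192]  S=[0.3393]  K=[-0.2844; 0.4114]  nu=[-0.2675]  x^+=[1.9780, 1.4200]  P^+=[0.4452 0.1176; 0.1176 0.4426]
step 2: x^-=[2.3046, 1.4200]  P^-=[0.7127 0.2204; 0.2204 0.5126]  H_jac=[-0.1938 0.3145]  S=[0.3206]  K=[-0.2146; 0.3696]  nu=[0.0878]  x^+=[2.2857, 1.4524]  P^+=[0.6979 0.2458; 0.2458 0.4688]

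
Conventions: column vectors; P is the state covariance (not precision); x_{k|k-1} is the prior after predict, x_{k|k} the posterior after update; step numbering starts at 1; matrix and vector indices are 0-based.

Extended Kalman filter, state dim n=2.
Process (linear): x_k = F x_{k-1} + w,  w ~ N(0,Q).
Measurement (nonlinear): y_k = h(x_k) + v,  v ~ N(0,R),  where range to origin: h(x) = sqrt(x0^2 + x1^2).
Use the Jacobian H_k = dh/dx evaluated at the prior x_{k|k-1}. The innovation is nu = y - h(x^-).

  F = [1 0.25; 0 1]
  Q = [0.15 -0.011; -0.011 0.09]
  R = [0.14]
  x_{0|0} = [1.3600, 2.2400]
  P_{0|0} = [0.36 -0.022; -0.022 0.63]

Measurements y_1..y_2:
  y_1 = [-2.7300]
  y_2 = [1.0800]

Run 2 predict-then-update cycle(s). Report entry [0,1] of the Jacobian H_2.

step 1: x^-=[1.9200, 2.2400]  P^-=[0.5384 0.1245; 0.1245 0.7200]  H_jac=[0.6508 0.7593]  S=[0.9061]  K=[0.4910; 0.6927]  nu=[-5.6803]  x^+=[-0.8690, -1.6949]  P^+=[0.3199 -0.1837; -0.1837 0.2852]
step 2: x^-=[-1.2927, -1.6949]  P^-=[0.3959 -0.1234; -0.1234 0.3752]  H_jac=[-0.6065 -0.7951]  S=[0.4038]  K=[-0.3516; -0.5534]  nu=[-1.0516]  x^+=[-0.9229, -1.1129]  P^+=[0.3460 -0.2020; -0.2020 0.2515]

H_jac[0,1] = -0.7951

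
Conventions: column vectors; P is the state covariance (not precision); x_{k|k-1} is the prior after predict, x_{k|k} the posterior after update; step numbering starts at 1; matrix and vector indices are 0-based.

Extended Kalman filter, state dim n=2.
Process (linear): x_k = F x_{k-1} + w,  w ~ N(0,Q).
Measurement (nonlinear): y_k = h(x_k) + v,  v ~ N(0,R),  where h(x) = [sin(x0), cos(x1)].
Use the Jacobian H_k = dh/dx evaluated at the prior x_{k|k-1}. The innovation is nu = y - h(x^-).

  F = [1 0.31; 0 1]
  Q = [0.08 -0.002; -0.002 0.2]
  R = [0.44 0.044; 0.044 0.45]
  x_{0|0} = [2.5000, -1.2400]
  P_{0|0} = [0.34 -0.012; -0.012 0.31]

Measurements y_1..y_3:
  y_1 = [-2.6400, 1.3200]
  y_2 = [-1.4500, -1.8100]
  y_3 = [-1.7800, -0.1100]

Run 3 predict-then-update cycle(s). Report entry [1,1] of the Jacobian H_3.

H_jac[1,1] = 0.9579

step 1: x^-=[2.1156, -1.2400]  P^-=[0.4424 0.0821; 0.0821 0.5100]  H_jac=[-0.5183 0.0000; 0.0000 0.9458]  S=[0.5588 0.0038; 0.0038 0.9062]  K=[-0.4108 0.0874; -0.0797 0.5326]  nu=[-3.4952, 0.9952]  x^+=[3.6385, -0.4313]  P^+=[0.3414 0.0225; 0.0225 0.2497]
step 2: x^-=[3.5048, -0.4313]  P^-=[0.4593 0.0979; 0.0979 0.4497]  H_jac=[-0.9348 0.0000; 0.0000 0.4180]  S=[0.8413 0.0058; 0.0058 0.5286]  K=[-0.5109 0.0830; -0.1112 0.3569]  nu=[-1.0947, -2.7184]  x^+=[3.8385, -1.2797]  P^+=[0.2366 0.0355; 0.0355 0.3724]
step 3: x^-=[3.4418, -1.2797]  P^-=[0.3744 0.1490; 0.1490 0.5724]  H_jac=[-0.9553 0.0000; 0.0000 0.9579]  S=[0.7816 -0.0923; -0.0923 0.9753]  K=[-0.4452 0.1042; -0.1170 0.5512]  nu=[-1.4842, -0.3970]  x^+=[4.0613, -1.3249]  P^+=[0.2003 0.0285; 0.0285 0.2536]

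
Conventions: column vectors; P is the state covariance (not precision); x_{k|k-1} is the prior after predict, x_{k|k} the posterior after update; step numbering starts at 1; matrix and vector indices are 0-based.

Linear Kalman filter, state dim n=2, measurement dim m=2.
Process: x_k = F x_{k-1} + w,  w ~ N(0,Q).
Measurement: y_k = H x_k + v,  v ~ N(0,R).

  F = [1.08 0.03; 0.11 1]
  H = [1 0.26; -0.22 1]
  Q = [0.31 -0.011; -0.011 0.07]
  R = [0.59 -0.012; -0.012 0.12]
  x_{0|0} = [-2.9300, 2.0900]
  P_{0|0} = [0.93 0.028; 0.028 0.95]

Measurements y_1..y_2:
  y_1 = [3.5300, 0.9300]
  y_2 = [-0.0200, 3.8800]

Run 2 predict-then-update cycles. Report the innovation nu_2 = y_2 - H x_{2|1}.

innov = [-1.9807, 2.6075]

step 1: x^-=[-3.1017, 1.7677]  P^-=[1.3974 0.1583; 0.1583 1.0374]  S=[2.1399 0.0996; 0.0996 1.1554]  K=[0.6810 -0.1877; 0.1603 0.8539]  nu=[6.1721, -1.5201]  x^+=[1.3869, 1.4591]  P^+=[0.3897 0.0550; 0.0550 0.1127]
step 2: x^-=[1.5417, 1.6116]  P^-=[0.7683 0.0983; 0.0983 0.1995]  S=[1.4229 -0.0365; -0.0365 0.3134]  K=[0.5538 -0.1612; 0.1204 0.5815]  nu=[-1.9807, 2.6075]  x^+=[0.0245, 2.8893]  P^+=[0.3173 0.0438; 0.0438 0.0780]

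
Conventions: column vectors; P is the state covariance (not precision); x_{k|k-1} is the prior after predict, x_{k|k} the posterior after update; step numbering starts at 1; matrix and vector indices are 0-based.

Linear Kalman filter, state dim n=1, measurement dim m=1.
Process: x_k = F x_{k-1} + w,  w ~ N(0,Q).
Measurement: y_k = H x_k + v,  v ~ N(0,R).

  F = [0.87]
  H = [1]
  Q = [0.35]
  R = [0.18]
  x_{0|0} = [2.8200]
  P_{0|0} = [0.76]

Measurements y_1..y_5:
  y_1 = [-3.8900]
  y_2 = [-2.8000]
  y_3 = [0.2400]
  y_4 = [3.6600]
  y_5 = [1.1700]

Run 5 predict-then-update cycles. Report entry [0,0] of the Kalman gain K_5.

K[0,0] = 0.7130

step 1: x^-=[2.4534]  P^-=[0.9252]  S=[1.1052]  K=[0.8371]  nu=[-6.3434]  x^+=[-2.8569]  P^+=[0.1507]
step 2: x^-=[-2.4855]  P^-=[0.4641]  S=[0.6441]  K=[0.7205]  nu=[-0.3145]  x^+=[-2.7121]  P^+=[0.1297]
step 3: x^-=[-2.3595]  P^-=[0.4482]  S=[0.6282]  K=[0.7135]  nu=[2.5995]  x^+=[-0.5049]  P^+=[0.1284]
step 4: x^-=[-0.4393]  P^-=[0.4472]  S=[0.6272]  K=[0.7130]  nu=[4.0993]  x^+=[2.4836]  P^+=[0.1283]
step 5: x^-=[2.1607]  P^-=[0.4471]  S=[0.6271]  K=[0.7130]  nu=[-0.9907]  x^+=[1.4543]  P^+=[0.1283]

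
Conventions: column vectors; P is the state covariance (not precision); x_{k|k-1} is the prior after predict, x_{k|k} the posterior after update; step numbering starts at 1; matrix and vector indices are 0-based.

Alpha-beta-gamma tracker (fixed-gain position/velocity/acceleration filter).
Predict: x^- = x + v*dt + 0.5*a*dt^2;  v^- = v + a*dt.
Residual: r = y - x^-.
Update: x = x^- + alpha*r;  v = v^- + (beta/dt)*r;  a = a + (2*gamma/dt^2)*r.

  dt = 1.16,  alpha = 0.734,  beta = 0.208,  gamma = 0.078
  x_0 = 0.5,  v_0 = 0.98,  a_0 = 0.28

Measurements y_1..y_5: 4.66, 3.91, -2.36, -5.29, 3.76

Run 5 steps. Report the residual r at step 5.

resid = 9.9179

step 1: x_pred=1.8252  r=2.8348  x^+=3.9059  v^+=1.8131  a^+=0.6086
step 2: x_pred=6.4186  r=-2.5086  x^+=4.5773  v^+=2.0693  a^+=0.3178
step 3: x_pred=7.1915  r=-9.5515  x^+=0.1807  v^+=0.7253  a^+=-0.7895
step 4: x_pred=0.4909  r=-5.7809  x^+=-3.7523  v^+=-1.2271  a^+=-1.4597
step 5: x_pred=-6.1579  r=9.9179  x^+=1.1218  v^+=-1.1420  a^+=-0.3099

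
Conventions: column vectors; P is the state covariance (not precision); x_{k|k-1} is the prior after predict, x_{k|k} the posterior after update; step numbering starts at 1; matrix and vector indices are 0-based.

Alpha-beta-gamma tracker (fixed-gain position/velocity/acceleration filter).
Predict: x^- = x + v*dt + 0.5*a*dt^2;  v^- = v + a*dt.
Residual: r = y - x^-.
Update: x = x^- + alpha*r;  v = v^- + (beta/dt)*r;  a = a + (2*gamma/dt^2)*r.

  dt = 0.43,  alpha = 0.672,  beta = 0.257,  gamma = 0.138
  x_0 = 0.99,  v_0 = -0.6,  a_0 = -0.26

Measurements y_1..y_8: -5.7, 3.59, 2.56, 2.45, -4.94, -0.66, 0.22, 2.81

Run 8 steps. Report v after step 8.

step 1: x_pred=0.7080  r=-6.4080  x^+=-3.5982  v^+=-4.5417  a^+=-9.8252
step 2: x_pred=-6.4594  r=10.0494  x^+=0.2938  v^+=-2.7602  a^+=5.1756
step 3: x_pred=-0.4146  r=2.9746  x^+=1.5843  v^+=1.2432  a^+=9.6158
step 4: x_pred=3.0079  r=-0.5579  x^+=2.6330  v^+=5.0446  a^+=8.7831
step 5: x_pred=5.6141  r=-10.5541  x^+=-1.4782  v^+=2.5134  a^+=-6.9711
step 6: x_pred=-1.0420  r=0.3820  x^+=-0.7853  v^+=-0.2559  a^+=-6.4009
step 7: x_pred=-1.4871  r=1.7071  x^+=-0.3399  v^+=-1.9880  a^+=-3.8527
step 8: x_pred=-1.5509  r=4.3609  x^+=1.3796  v^+=-1.0382  a^+=2.6569

v_post = -1.0382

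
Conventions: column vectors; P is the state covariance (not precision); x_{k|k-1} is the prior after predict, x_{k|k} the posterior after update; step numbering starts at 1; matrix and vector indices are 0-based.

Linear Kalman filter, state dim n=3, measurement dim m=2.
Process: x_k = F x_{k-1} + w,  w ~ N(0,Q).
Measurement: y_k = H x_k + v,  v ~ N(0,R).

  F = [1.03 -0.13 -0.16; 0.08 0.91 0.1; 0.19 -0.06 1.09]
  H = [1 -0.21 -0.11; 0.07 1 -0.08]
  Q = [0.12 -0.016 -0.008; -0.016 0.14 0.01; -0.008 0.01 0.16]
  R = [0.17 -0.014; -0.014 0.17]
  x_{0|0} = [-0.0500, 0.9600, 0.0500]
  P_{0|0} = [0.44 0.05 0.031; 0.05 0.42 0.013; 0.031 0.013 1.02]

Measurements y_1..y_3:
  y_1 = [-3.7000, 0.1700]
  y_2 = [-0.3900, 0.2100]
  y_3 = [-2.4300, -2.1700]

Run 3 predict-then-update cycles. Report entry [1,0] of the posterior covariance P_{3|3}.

P_post[1,0] = 0.0055

step 1: x^-=[-0.1843, 0.8746, -0.0126]  P^-=[0.5969 0.0013 -0.0687; 0.0013 0.5110 0.1294; -0.0687 0.1294 1.3993]  S=[0.8269 -0.0719; -0.0719 0.6731]  K=[0.7439 0.1517; -0.0814 0.7352; -0.3032 -0.0135]  nu=[-3.3334, -0.6927]  x^+=[-2.7690, 0.6367, 1.0076]  P^+=[0.1401 0.0148 0.1152; 0.0148 0.1331 0.0998; 0.1152 0.0998 1.3237]
step 2: x^-=[-3.0961, 0.4587, 0.5340]  P^-=[0.2670 -0.0331 -0.0990; -0.0331 0.2865 0.2622; -0.0990 0.2622 1.7725]  S=[0.5189 -0.0882; -0.0882 0.4237]  K=[0.5664 0.1027; -0.1344 0.5932; -0.6502 0.1325]  nu=[2.8611, 0.0108]  x^+=[-1.4744, 0.0804, -1.3249]  P^+=[0.1063 0.0090 0.0870; 0.0090 0.1139 0.1480; 0.0870 0.1480 1.5305]
step 3: x^-=[-1.3171, -0.1773, -1.7291]  P^-=[0.2490 -0.0524 -0.1785; -0.0524 0.2800 0.3289; -0.1785 0.3289 1.9992]  S=[0.5320 -0.1044; -0.1044 0.4060]  K=[0.5430 0.0886; -0.1645 0.5734; -0.8458 0.1677]  nu=[-1.3403, -2.0389]  x^+=[-2.2255, -1.1258, -0.9375]  P^+=[0.0990 0.0055 0.0615; 0.0055 0.1124 0.1623; 0.0615 0.1623 1.5776]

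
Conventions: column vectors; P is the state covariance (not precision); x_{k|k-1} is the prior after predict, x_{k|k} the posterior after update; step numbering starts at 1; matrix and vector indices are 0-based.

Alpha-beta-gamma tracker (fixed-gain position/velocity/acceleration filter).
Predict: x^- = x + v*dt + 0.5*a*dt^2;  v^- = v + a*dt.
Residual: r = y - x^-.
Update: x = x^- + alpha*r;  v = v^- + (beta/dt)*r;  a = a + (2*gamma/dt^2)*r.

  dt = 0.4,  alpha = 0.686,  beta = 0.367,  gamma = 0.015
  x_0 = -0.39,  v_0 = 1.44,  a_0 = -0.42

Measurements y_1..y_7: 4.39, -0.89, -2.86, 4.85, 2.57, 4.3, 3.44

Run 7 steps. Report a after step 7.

a_post = -0.3086

step 1: x_pred=0.1524  r=4.2376  x^+=3.0594  v^+=5.1600  a^+=0.3745
step 2: x_pred=5.1534  r=-6.0434  x^+=1.0076  v^+=-0.2350  a^+=-0.7586
step 3: x_pred=0.8529  r=-3.7129  x^+=-1.6941  v^+=-3.9450  a^+=-1.4548
step 4: x_pred=-3.3885  r=8.2385  x^+=2.2631  v^+=3.0319  a^+=0.0900
step 5: x_pred=3.4831  r=-0.9131  x^+=2.8567  v^+=2.2302  a^+=-0.0812
step 6: x_pred=3.7423  r=0.5577  x^+=4.1249  v^+=2.7094  a^+=0.0233
step 7: x_pred=5.2105  r=-1.7705  x^+=3.9959  v^+=1.0943  a^+=-0.3086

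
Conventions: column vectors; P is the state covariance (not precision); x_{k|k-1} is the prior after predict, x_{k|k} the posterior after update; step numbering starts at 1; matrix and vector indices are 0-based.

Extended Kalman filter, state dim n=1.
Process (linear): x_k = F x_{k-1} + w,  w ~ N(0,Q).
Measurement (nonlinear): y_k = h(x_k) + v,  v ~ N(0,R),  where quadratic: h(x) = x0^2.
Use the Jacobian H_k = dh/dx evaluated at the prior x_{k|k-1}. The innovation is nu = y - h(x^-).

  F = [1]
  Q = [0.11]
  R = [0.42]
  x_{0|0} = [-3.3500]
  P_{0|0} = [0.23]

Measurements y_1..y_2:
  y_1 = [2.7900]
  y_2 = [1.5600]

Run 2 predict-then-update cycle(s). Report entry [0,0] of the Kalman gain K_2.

K[0,0] = -0.1969

step 1: x^-=[-3.3500]  P^-=[0.3400]  H_jac=[-6.7000]  S=[15.6826]  K=[-0.1453]  nu=[-8.4325]  x^+=[-2.1251]  P^+=[0.0091]
step 2: x^-=[-2.1251]  P^-=[0.1191]  H_jac=[-4.2502]  S=[2.5716]  K=[-0.1969]  nu=[-2.9562]  x^+=[-1.5432]  P^+=[0.0195]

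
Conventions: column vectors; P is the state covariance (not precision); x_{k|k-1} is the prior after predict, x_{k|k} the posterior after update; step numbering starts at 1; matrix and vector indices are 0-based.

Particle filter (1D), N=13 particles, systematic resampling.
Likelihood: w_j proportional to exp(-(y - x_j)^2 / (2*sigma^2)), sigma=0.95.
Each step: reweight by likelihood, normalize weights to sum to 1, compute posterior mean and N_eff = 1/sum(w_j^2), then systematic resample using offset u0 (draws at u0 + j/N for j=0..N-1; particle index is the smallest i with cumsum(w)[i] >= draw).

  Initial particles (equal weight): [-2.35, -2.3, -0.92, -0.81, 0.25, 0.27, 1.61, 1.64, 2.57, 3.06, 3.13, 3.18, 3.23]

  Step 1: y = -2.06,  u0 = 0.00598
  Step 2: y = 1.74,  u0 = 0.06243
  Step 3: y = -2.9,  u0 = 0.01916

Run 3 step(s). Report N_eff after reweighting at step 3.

step 1: w=[0.3254, 0.3302, 0.1660, 0.1435, 0.0177, 0.0168, 0.0002, 0.0002, 0.0000, 0.0000, 0.0000, 0.0000, 0.0000]  mean=-1.7835  Neff=3.7927  idx=[0, 0, 0, 0, 0, 1, 1, 1, 1, 2, 2, 3, 3]
step 2: w=[0.0010, 0.0010, 0.0010, 0.0010, 0.0010, 0.0012, 0.0012, 0.0012, 0.0012, 0.2085, 0.2085, 0.2865, 0.2865]  mean=-0.8709  Neff=3.9818  idx=[9, 9, 9, 10, 10, 11, 11, 11, 11, 12, 12, 12, 12]
step 3: w=[0.0889, 0.0889, 0.0889, 0.0889, 0.0889, 0.0694, 0.0694, 0.0694, 0.0694, 0.0694, 0.0694, 0.0694, 0.0694]  mean=-0.8589  Neff=12.8045  idx=[0, 1, 1, 2, 3, 4, 5, 6, 7, 8, 9, 11, 12]

N_eff = 12.8045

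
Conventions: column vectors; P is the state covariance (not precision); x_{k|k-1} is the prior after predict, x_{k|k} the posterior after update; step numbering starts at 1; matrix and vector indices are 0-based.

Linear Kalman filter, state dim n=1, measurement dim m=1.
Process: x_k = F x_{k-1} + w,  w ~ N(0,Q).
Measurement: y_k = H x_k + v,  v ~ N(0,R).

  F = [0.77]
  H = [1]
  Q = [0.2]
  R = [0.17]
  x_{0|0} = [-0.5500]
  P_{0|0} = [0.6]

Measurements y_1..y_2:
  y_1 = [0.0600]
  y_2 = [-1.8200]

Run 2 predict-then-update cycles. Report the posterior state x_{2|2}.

x_post = [-1.1437]

step 1: x^-=[-0.4235]  P^-=[0.5557]  S=[0.7257]  K=[0.7658]  nu=[0.4835]  x^+=[-0.0533]  P^+=[0.1302]
step 2: x^-=[-0.0410]  P^-=[0.2772]  S=[0.4472]  K=[0.6198]  nu=[-1.7790]  x^+=[-1.1437]  P^+=[0.1054]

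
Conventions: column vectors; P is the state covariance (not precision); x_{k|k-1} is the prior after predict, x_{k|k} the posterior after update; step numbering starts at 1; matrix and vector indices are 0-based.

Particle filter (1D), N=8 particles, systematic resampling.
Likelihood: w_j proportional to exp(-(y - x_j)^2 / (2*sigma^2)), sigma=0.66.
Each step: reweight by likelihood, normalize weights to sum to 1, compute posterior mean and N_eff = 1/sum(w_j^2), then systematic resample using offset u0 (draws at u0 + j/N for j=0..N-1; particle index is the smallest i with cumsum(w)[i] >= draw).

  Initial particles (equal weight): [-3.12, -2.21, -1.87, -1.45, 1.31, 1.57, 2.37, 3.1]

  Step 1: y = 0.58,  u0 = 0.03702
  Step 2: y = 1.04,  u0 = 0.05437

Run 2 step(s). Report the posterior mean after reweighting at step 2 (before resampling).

step 1: w=[0.0000, 0.0001, 0.0011, 0.0098, 0.6007, 0.3595, 0.0280, 0.0008]  mean=1.4034  Neff=2.0368  idx=[4, 4, 4, 4, 4, 5, 5, 5]
step 2: w=[0.1358, 0.1358, 0.1358, 0.1358, 0.1358, 0.1070, 0.1070, 0.1070]  mean=1.3934  Neff=7.9014  idx=[0, 1, 2, 3, 4, 5, 6, 7]

post_mean = 1.3934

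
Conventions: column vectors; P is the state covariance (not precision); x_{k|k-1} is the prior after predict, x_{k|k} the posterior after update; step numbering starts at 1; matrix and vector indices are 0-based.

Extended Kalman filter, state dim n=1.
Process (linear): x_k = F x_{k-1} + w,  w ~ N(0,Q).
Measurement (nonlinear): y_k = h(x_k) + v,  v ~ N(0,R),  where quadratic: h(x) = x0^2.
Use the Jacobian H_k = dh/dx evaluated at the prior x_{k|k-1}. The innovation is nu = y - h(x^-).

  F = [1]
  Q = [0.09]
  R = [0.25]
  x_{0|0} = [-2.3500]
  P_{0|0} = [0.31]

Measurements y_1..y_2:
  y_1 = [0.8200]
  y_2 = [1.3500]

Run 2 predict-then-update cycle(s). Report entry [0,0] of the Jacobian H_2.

step 1: x^-=[-2.3500]  P^-=[0.4000]  H_jac=[-4.7000]  S=[9.0860]  K=[-0.2069]  nu=[-4.7025]  x^+=[-1.3770]  P^+=[0.0110]
step 2: x^-=[-1.3770]  P^-=[0.1010]  H_jac=[-2.7540]  S=[1.0161]  K=[-0.2738]  nu=[-0.5461]  x^+=[-1.2275]  P^+=[0.0249]

H_jac[0,0] = -2.7540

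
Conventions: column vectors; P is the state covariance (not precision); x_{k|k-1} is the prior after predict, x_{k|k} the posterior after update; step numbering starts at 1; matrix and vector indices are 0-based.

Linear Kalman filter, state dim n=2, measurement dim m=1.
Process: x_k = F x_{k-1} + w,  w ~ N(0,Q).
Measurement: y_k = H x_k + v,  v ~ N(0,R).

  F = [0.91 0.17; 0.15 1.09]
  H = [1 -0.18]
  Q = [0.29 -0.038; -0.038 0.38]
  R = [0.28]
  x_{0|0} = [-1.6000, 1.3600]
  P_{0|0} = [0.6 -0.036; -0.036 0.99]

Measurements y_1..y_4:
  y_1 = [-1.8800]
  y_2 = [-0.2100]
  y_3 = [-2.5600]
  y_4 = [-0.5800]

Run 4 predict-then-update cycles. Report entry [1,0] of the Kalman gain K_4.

K[1,0] = 0.6015

step 1: x^-=[-1.2248, 1.2424]  P^-=[0.8043 0.1907; 0.1907 1.5579]  S=[1.0662]  K=[0.7222; -0.0841]  nu=[-0.4316]  x^+=[-1.5365, 1.2787]  P^+=[0.2482 0.2555; 0.2555 1.5504]
step 2: x^-=[-1.1808, 1.1633]  P^-=[0.6194 0.5431; 0.5431 2.3112]  S=[0.7788]  K=[0.6698; 0.1632]  nu=[1.1802]  x^+=[-0.3903, 1.3560]  P^+=[0.2700 0.4580; 0.4580 2.2904]
step 3: x^-=[-0.1246, 1.4195]  P^-=[0.7215 0.8892; 0.8892 3.2571]  S=[0.7869]  K=[0.7135; 0.3850]  nu=[-2.1799]  x^+=[-1.6799, 0.5802]  P^+=[0.3209 0.6731; 0.6731 3.1404]
step 4: x^-=[-1.4301, 0.3805]  P^-=[0.8548 1.2725; 1.2725 4.3385]  S=[0.8172]  K=[0.7657; 0.6015]  nu=[0.9185]  x^+=[-0.7268, 0.9330]  P^+=[0.3757 0.8961; 0.8961 4.0428]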